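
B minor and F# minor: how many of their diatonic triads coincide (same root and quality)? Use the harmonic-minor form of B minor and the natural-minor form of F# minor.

1

Diatonic triads of B minor (harmonic minor): Bm (i), C#dim (ii°), Daug (III+), Em (iv), F# (V), G (VI), A#dim (vii°).
Diatonic triads of F# minor (natural minor): F#m (i), G#dim (ii°), A (III), Bm (iv), C#m (v), D (VI), E (VII).
Matching root and quality in both lists: Bm.
That gives 1 common triad.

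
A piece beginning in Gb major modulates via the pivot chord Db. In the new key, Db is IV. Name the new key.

The numeral IV denotes a major triad on scale degree 4. With Db on degree 4, the tonic of the new key is Ab.
Degree 4 carries a major triad in major keys, so the destination is Ab major.
Check: the diatonic triads of Ab major are Ab (I), Bbm (ii), Cm (iii), Db (IV), Eb (V), Fm (vi), Gdim (vii°) — Db is indeed IV.

Ab major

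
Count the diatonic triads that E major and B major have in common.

4

Diatonic triads of E major: E major (I), F♯ minor (ii), G♯ minor (iii), A major (IV), B major (V), C♯ minor (vi), D♯ diminished (vii°).
Diatonic triads of B major: B major (I), C♯ minor (ii), D♯ minor (iii), E major (IV), F♯ major (V), G♯ minor (vi), A♯ diminished (vii°).
Matching root and quality in both lists: E major, G♯ minor, B major, C♯ minor.
That gives 4 common triads.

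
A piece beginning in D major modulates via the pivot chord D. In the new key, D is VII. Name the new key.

E minor

The numeral VII denotes a major triad on scale degree 7. With D on degree 7, the tonic of the new key is E.
Degree 7 carries a major triad in natural-minor keys, so the destination is E minor.
Check: the diatonic triads of E minor (natural minor) are Em (i), F#dim (ii°), G (III), Am (iv), Bm (v), C (VI), D (VII) — D is indeed VII.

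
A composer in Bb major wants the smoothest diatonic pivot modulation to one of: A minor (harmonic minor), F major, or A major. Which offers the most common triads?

Triads of Bb major: Bb major (I), C minor (ii), D minor (iii), Eb major (IV), F major (V), G minor (vi), A diminished (vii°).
A minor (harmonic minor) shares 2: Dm, F.
F major shares 4: Bb, Dm, F, Gm.
A major shares 0: none.
The most common triads (4) are shared with F major.

F major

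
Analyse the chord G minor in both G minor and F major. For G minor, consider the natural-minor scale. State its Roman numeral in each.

i in G minor; ii in F major

The scale of G minor (natural minor) is G A B♭ C D E♭ F; G is degree 1, and the triad built there (G-B♭-D) is minor, so it is i.
The scale of F major is F G A B♭ C D E; G is degree 2, and the triad built there (G-B♭-D) is minor, so it is ii.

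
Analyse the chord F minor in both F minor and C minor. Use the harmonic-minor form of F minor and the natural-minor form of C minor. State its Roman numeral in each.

i in F minor; iv in C minor

The scale of F minor (harmonic minor) is F G Ab Bb C Db E; F is degree 1, and the triad built there (F-Ab-C) is minor, so it is i.
The scale of C minor (natural minor) is C D Eb F G Ab Bb; F is degree 4, and the triad built there (F-Ab-C) is minor, so it is iv.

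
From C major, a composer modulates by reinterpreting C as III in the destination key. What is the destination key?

A minor

The numeral III denotes a major triad on scale degree 3. With C on degree 3, the tonic of the new key is A.
Degree 3 carries a major triad in natural-minor keys, so the destination is A minor.
Check: the diatonic triads of A minor (natural minor) are Am (i), Bdim (ii°), C (III), Dm (iv), Em (v), F (VI), G (VII) — C is indeed III.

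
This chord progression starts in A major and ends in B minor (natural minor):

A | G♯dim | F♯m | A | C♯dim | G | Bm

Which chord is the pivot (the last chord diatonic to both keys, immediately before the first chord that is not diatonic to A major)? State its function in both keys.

Chords diatonic to A major: A, Bm, C♯m, D, E, F♯m, G♯dim.
Reading the progression, the first chord not in that set is C♯dim, so the modulation leaves A major there.
The chord immediately before C♯dim is A, which is diatonic to both keys: I in A major and VII in B minor.

A — I in A major, VII in B minor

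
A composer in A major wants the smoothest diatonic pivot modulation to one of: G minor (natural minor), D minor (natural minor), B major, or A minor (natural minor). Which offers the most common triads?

B major

Triads of A major: A major (I), B minor (ii), C# minor (iii), D major (IV), E major (V), F# minor (vi), G# diminished (vii°).
G minor (natural minor) shares 0: none.
D minor (natural minor) shares 0: none.
B major shares 2: C#m, E.
A minor (natural minor) shares 0: none.
The most common triads (2) are shared with B major.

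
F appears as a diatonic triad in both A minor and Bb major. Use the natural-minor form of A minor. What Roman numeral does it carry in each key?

The scale of A minor (natural minor) is A B C D E F G; F is degree 6, and the triad built there (F-A-C) is major, so it is VI.
The scale of Bb major is Bb C D Eb F G A; F is degree 5, and the triad built there (F-A-C) is major, so it is V.

VI in A minor; V in Bb major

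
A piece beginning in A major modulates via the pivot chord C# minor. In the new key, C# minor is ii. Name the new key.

The numeral ii denotes a minor triad on scale degree 2. With C# on degree 2, the tonic of the new key is B.
Degree 2 carries a minor triad in major keys, so the destination is B major.
Check: the diatonic triads of B major are B (I), C#m (ii), D#m (iii), E (IV), F# (V), G#m (vi), A#dim (vii°) — C# minor is indeed ii.

B major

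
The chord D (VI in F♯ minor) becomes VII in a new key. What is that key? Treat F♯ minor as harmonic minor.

The numeral VII denotes a major triad on scale degree 7. With D on degree 7, the tonic of the new key is E.
Degree 7 carries a major triad in natural-minor keys, so the destination is E minor.
Check: the diatonic triads of E minor (natural minor) are Em (i), F♯dim (ii°), G (III), Am (iv), Bm (v), C (VI), D (VII) — D is indeed VII.

E minor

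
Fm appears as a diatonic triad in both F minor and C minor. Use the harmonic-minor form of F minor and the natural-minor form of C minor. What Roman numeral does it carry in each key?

i in F minor; iv in C minor

The scale of F minor (harmonic minor) is F G Ab Bb C Db E; F is degree 1, and the triad built there (F-Ab-C) is minor, so it is i.
The scale of C minor (natural minor) is C D Eb F G Ab Bb; F is degree 4, and the triad built there (F-Ab-C) is minor, so it is iv.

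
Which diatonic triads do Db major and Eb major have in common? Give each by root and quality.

Fm, Ab

Triads in Db major: Db major (I), Eb minor (ii), F minor (iii), Gb major (IV), Ab major (V), Bb minor (vi), C diminished (vii°).
Triads in Eb major: Eb major (I), F minor (ii), G minor (iii), Ab major (IV), Bb major (V), C minor (vi), D diminished (vii°).
Shared triads with their functions: F minor (iii in Db major, ii in Eb major); Ab major (V in Db major, IV in Eb major).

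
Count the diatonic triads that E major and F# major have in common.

Diatonic triads of E major: E (I), F#m (ii), G#m (iii), A (IV), B (V), C#m (vi), D#dim (vii°).
Diatonic triads of F# major: F# (I), G#m (ii), A#m (iii), B (IV), C# (V), D#m (vi), E#dim (vii°).
Matching root and quality in both lists: G#m, B.
That gives 2 common triads.

2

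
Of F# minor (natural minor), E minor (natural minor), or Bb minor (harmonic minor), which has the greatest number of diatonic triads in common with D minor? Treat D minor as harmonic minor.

Triads of D minor (harmonic minor): D minor (i), E diminished (ii°), F augmented (III+), G minor (iv), A major (V), Bb major (VI), C# diminished (vii°).
F# minor (natural minor) shares 1: A.
E minor (natural minor) shares 0: none.
Bb minor (harmonic minor) shares 0: none.
The most common triads (1) are shared with F# minor.

F# minor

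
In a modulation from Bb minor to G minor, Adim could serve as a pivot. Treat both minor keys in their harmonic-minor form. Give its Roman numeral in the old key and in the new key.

The scale of Bb minor (harmonic minor) is Bb C Db Eb F Gb A; A is degree 7, and the triad built there (A-C-Eb) is diminished, so it is vii°.
The scale of G minor (harmonic minor) is G A Bb C D Eb F#; A is degree 2, and the triad built there (A-C-Eb) is diminished, so it is ii°.

vii° in Bb minor; ii° in G minor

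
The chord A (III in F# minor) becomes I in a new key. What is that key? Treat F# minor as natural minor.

A major

The numeral I denotes a major triad on scale degree 1. With A on degree 1, the tonic of the new key is A.
Degree 1 carries a major triad in major keys, so the destination is A major.
Check: the diatonic triads of A major are A (I), Bm (ii), C#m (iii), D (IV), E (V), F#m (vi), G#dim (vii°) — A is indeed I.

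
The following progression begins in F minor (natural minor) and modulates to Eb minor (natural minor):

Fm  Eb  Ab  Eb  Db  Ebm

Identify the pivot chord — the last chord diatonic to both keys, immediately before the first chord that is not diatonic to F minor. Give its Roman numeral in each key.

Chords diatonic to F minor: Fm, Gdim, Ab, Bbm, Cm, Db, Eb.
Reading the progression, the first chord not in that set is Ebm, so the modulation leaves F minor there.
The chord immediately before Ebm is Db, which is diatonic to both keys: VI in F minor and VII in Eb minor.

Db — VI in F minor, VII in Eb minor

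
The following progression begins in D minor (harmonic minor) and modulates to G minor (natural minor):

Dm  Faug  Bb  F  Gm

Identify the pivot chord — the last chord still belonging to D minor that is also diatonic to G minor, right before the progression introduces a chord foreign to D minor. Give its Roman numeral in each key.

Bb — VI in D minor, III in G minor

Chords diatonic to D minor: Dm, Edim, Faug, Gm, A, Bb, C#dim.
Reading the progression, the first chord not in that set is F, so the modulation leaves D minor there.
The chord immediately before F is Bb, which is diatonic to both keys: VI in D minor and III in G minor.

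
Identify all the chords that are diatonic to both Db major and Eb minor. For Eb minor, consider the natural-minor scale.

Triads in Db major: Db (I), Ebm (ii), Fm (iii), Gb (IV), Ab (V), Bbm (vi), Cdim (vii°).
Triads in Eb minor (natural minor): Ebm (i), Fdim (ii°), Gb (III), Abm (iv), Bbm (v), Cb (VI), Db (VII).
Shared triads with their functions: Db (I in Db major, VII in Eb minor); Ebm (ii in Db major, i in Eb minor); Gb (IV in Db major, III in Eb minor); Bbm (vi in Db major, v in Eb minor).

Db, Ebm, Gb, Bbm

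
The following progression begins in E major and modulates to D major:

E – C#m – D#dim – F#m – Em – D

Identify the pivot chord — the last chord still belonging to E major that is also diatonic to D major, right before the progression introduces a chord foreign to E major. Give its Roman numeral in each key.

F#m — ii in E major, iii in D major

Chords diatonic to E major: E, F#m, G#m, A, B, C#m, D#dim.
Reading the progression, the first chord not in that set is Em, so the modulation leaves E major there.
The chord immediately before Em is F#m, which is diatonic to both keys: ii in E major and iii in D major.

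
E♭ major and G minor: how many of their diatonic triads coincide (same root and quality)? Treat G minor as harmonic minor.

3

Diatonic triads of E♭ major: E♭ major (I), F minor (ii), G minor (iii), A♭ major (IV), B♭ major (V), C minor (vi), D diminished (vii°).
Diatonic triads of G minor (harmonic minor): G minor (i), A diminished (ii°), B♭ augmented (III+), C minor (iv), D major (V), E♭ major (VI), F♯ diminished (vii°).
Matching root and quality in both lists: E♭ major, G minor, C minor.
That gives 3 common triads.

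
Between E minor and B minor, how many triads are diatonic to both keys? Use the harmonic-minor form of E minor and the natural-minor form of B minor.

1

Diatonic triads of E minor (harmonic minor): Em (i), F#dim (ii°), Gaug (III+), Am (iv), B (V), C (VI), D#dim (vii°).
Diatonic triads of B minor (natural minor): Bm (i), C#dim (ii°), D (III), Em (iv), F#m (v), G (VI), A (VII).
Matching root and quality in both lists: Em.
That gives 1 common triad.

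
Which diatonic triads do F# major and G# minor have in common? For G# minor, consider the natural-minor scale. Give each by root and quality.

F#, G#m, B, D#m

Triads in F# major: F# (I), G#m (ii), A#m (iii), B (IV), C# (V), D#m (vi), E#dim (vii°).
Triads in G# minor (natural minor): G#m (i), A#dim (ii°), B (III), C#m (iv), D#m (v), E (VI), F# (VII).
Shared triads with their functions: F# (I in F# major, VII in G# minor); G#m (ii in F# major, i in G# minor); B (IV in F# major, III in G# minor); D#m (vi in F# major, v in G# minor).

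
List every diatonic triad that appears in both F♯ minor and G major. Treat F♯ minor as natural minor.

Triads in F♯ minor (natural minor): F♯m (i), G♯dim (ii°), A (III), Bm (iv), C♯m (v), D (VI), E (VII).
Triads in G major: G (I), Am (ii), Bm (iii), C (IV), D (V), Em (vi), F♯dim (vii°).
Shared triads with their functions: Bm (iv in F♯ minor, iii in G major); D (VI in F♯ minor, V in G major).

Bm, D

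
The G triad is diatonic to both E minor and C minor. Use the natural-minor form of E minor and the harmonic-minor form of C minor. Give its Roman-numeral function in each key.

The scale of E minor (natural minor) is E F# G A B C D; G is degree 3, and the triad built there (G-B-D) is major, so it is III.
The scale of C minor (harmonic minor) is C D Eb F G Ab B; G is degree 5, and the triad built there (G-B-D) is major, so it is V.

III in E minor; V in C minor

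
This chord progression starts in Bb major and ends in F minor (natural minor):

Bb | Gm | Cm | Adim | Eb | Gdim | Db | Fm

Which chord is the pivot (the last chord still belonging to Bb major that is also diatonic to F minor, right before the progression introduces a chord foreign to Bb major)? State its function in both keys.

Eb — IV in Bb major, VII in F minor

Chords diatonic to Bb major: Bb, Cm, Dm, Eb, F, Gm, Adim.
Reading the progression, the first chord not in that set is Gdim, so the modulation leaves Bb major there.
The chord immediately before Gdim is Eb, which is diatonic to both keys: IV in Bb major and VII in F minor.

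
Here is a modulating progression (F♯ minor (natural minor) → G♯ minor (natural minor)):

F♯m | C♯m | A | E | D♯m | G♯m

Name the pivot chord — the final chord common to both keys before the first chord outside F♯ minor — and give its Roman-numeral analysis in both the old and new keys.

Chords diatonic to F♯ minor: F♯m, G♯dim, A, Bm, C♯m, D, E.
Reading the progression, the first chord not in that set is D♯m, so the modulation leaves F♯ minor there.
The chord immediately before D♯m is E, which is diatonic to both keys: VII in F♯ minor and VI in G♯ minor.

E — VII in F♯ minor, VI in G♯ minor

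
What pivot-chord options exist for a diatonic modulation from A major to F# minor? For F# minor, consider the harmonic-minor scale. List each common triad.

Triads in A major: A major (I), B minor (ii), C# minor (iii), D major (IV), E major (V), F# minor (vi), G# diminished (vii°).
Triads in F# minor (harmonic minor): F# minor (i), G# diminished (ii°), A augmented (III+), B minor (iv), C# major (V), D major (VI), E# diminished (vii°).
Shared triads with their functions: B minor (ii in A major, iv in F# minor); D major (IV in A major, VI in F# minor); F# minor (vi in A major, i in F# minor); G# diminished (vii° in A major, ii° in F# minor).

Bm, D, F#m, G#dim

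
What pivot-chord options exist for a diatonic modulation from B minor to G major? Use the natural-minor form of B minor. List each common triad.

Triads in B minor (natural minor): Bm (i), C#dim (ii°), D (III), Em (iv), F#m (v), G (VI), A (VII).
Triads in G major: G (I), Am (ii), Bm (iii), C (IV), D (V), Em (vi), F#dim (vii°).
Shared triads with their functions: Bm (i in B minor, iii in G major); D (III in B minor, V in G major); Em (iv in B minor, vi in G major); G (VI in B minor, I in G major).

Bm, D, Em, G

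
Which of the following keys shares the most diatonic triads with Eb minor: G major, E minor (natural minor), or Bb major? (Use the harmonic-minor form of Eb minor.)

Triads of Eb minor (harmonic minor): Ebm (i), Fdim (ii°), Gbaug (III+), Abm (iv), Bb (V), Cb (VI), Ddim (vii°).
G major shares 0: none.
E minor (natural minor) shares 0: none.
Bb major shares 1: Bb.
The most common triads (1) are shared with Bb major.

Bb major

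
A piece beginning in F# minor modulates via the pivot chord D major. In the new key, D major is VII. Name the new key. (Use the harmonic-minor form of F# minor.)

The numeral VII denotes a major triad on scale degree 7. With D on degree 7, the tonic of the new key is E.
Degree 7 carries a major triad in natural-minor keys, so the destination is E minor.
Check: the diatonic triads of E minor (natural minor) are Em (i), F#dim (ii°), G (III), Am (iv), Bm (v), C (VI), D (VII) — D major is indeed VII.

E minor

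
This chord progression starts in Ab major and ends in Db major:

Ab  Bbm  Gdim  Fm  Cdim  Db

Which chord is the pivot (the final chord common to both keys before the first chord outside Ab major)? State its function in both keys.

Fm — vi in Ab major, iii in Db major

Chords diatonic to Ab major: Ab, Bbm, Cm, Db, Eb, Fm, Gdim.
Reading the progression, the first chord not in that set is Cdim, so the modulation leaves Ab major there.
The chord immediately before Cdim is Fm, which is diatonic to both keys: vi in Ab major and iii in Db major.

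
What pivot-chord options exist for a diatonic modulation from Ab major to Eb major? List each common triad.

Ab, Cm, Eb, Fm

Triads in Ab major: Ab (I), Bbm (ii), Cm (iii), Db (IV), Eb (V), Fm (vi), Gdim (vii°).
Triads in Eb major: Eb (I), Fm (ii), Gm (iii), Ab (IV), Bb (V), Cm (vi), Ddim (vii°).
Shared triads with their functions: Ab (I in Ab major, IV in Eb major); Cm (iii in Ab major, vi in Eb major); Eb (V in Ab major, I in Eb major); Fm (vi in Ab major, ii in Eb major).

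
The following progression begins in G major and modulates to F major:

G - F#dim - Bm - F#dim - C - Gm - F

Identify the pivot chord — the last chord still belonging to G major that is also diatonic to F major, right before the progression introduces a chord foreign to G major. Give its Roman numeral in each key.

C — IV in G major, V in F major

Chords diatonic to G major: G, Am, Bm, C, D, Em, F#dim.
Reading the progression, the first chord not in that set is Gm, so the modulation leaves G major there.
The chord immediately before Gm is C, which is diatonic to both keys: IV in G major and V in F major.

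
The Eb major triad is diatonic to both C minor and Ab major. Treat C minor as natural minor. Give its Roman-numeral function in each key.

The scale of C minor (natural minor) is C D Eb F G Ab Bb; Eb is degree 3, and the triad built there (Eb-G-Bb) is major, so it is III.
The scale of Ab major is Ab Bb C Db Eb F G; Eb is degree 5, and the triad built there (Eb-G-Bb) is major, so it is V.

III in C minor; V in Ab major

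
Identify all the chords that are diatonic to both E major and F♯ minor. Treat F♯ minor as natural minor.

Triads in E major: E major (I), F♯ minor (ii), G♯ minor (iii), A major (IV), B major (V), C♯ minor (vi), D♯ diminished (vii°).
Triads in F♯ minor (natural minor): F♯ minor (i), G♯ diminished (ii°), A major (III), B minor (iv), C♯ minor (v), D major (VI), E major (VII).
Shared triads with their functions: E major (I in E major, VII in F♯ minor); F♯ minor (ii in E major, i in F♯ minor); A major (IV in E major, III in F♯ minor); C♯ minor (vi in E major, v in F♯ minor).

E, F♯m, A, C♯m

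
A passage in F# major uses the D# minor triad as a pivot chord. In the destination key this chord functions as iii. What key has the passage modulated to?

The numeral iii denotes a minor triad on scale degree 3. With D# on degree 3, the tonic of the new key is B.
Degree 3 carries a minor triad in major keys, so the destination is B major.
Check: the diatonic triads of B major are B (I), C#m (ii), D#m (iii), E (IV), F# (V), G#m (vi), A#dim (vii°) — D# minor is indeed iii.

B major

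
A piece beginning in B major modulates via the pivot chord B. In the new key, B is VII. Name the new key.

C# minor

The numeral VII denotes a major triad on scale degree 7. With B on degree 7, the tonic of the new key is C#.
Degree 7 carries a major triad in natural-minor keys, so the destination is C# minor.
Check: the diatonic triads of C# minor (natural minor) are C#m (i), D#dim (ii°), E (III), F#m (iv), G#m (v), A (VI), B (VII) — B is indeed VII.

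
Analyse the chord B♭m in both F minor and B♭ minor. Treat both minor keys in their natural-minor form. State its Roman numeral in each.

iv in F minor; i in B♭ minor

The scale of F minor (natural minor) is F G A♭ B♭ C D♭ E♭; B♭ is degree 4, and the triad built there (B♭-D♭-F) is minor, so it is iv.
The scale of B♭ minor (natural minor) is B♭ C D♭ E♭ F G♭ A♭; B♭ is degree 1, and the triad built there (B♭-D♭-F) is minor, so it is i.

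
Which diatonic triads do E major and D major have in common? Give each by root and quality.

F♯m, A

Triads in E major: E (I), F♯m (ii), G♯m (iii), A (IV), B (V), C♯m (vi), D♯dim (vii°).
Triads in D major: D (I), Em (ii), F♯m (iii), G (IV), A (V), Bm (vi), C♯dim (vii°).
Shared triads with their functions: F♯m (ii in E major, iii in D major); A (IV in E major, V in D major).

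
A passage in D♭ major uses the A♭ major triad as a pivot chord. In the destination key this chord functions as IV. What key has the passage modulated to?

E♭ major

The numeral IV denotes a major triad on scale degree 4. With A♭ on degree 4, the tonic of the new key is E♭.
Degree 4 carries a major triad in major keys, so the destination is E♭ major.
Check: the diatonic triads of E♭ major are E♭ (I), Fm (ii), Gm (iii), A♭ (IV), B♭ (V), Cm (vi), Ddim (vii°) — A♭ major is indeed IV.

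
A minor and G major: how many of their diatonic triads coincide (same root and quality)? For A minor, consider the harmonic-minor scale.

Diatonic triads of A minor (harmonic minor): A minor (i), B diminished (ii°), C augmented (III+), D minor (iv), E major (V), F major (VI), G♯ diminished (vii°).
Diatonic triads of G major: G major (I), A minor (ii), B minor (iii), C major (IV), D major (V), E minor (vi), F♯ diminished (vii°).
Matching root and quality in both lists: A minor.
That gives 1 common triad.

1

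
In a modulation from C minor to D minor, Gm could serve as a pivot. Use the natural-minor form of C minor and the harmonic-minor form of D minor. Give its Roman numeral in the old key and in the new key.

The scale of C minor (natural minor) is C D E♭ F G A♭ B♭; G is degree 5, and the triad built there (G-B♭-D) is minor, so it is v.
The scale of D minor (harmonic minor) is D E F G A B♭ C♯; G is degree 4, and the triad built there (G-B♭-D) is minor, so it is iv.

v in C minor; iv in D minor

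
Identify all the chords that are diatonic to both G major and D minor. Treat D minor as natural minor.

Am, C

Triads in G major: G (I), Am (ii), Bm (iii), C (IV), D (V), Em (vi), F#dim (vii°).
Triads in D minor (natural minor): Dm (i), Edim (ii°), F (III), Gm (iv), Am (v), Bb (VI), C (VII).
Shared triads with their functions: Am (ii in G major, v in D minor); C (IV in G major, VII in D minor).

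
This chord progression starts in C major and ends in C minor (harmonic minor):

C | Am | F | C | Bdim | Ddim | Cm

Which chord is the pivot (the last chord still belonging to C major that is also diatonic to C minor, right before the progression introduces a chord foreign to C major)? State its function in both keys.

Bdim — vii° in C major, vii° in C minor

Chords diatonic to C major: C, Dm, Em, F, G, Am, Bdim.
Reading the progression, the first chord not in that set is Ddim, so the modulation leaves C major there.
The chord immediately before Ddim is Bdim, which is diatonic to both keys: vii° in C major and vii° in C minor.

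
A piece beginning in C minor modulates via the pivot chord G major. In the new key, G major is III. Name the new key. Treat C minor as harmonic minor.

E minor

The numeral III denotes a major triad on scale degree 3. With G on degree 3, the tonic of the new key is E.
Degree 3 carries a major triad in natural-minor keys, so the destination is E minor.
Check: the diatonic triads of E minor (natural minor) are Em (i), F#dim (ii°), G (III), Am (iv), Bm (v), C (VI), D (VII) — G major is indeed III.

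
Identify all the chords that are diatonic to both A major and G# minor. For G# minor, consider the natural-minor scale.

Triads in A major: A (I), Bm (ii), C#m (iii), D (IV), E (V), F#m (vi), G#dim (vii°).
Triads in G# minor (natural minor): G#m (i), A#dim (ii°), B (III), C#m (iv), D#m (v), E (VI), F# (VII).
Shared triads with their functions: C#m (iii in A major, iv in G# minor); E (V in A major, VI in G# minor).

C#m, E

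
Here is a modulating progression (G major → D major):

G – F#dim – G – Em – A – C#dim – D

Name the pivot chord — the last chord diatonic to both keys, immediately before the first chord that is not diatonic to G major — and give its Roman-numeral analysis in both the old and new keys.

Em — vi in G major, ii in D major

Chords diatonic to G major: G, Am, Bm, C, D, Em, F#dim.
Reading the progression, the first chord not in that set is A, so the modulation leaves G major there.
The chord immediately before A is Em, which is diatonic to both keys: vi in G major and ii in D major.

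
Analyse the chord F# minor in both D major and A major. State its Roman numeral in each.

The scale of D major is D E F# G A B C#; F# is degree 3, and the triad built there (F#-A-C#) is minor, so it is iii.
The scale of A major is A B C# D E F# G#; F# is degree 6, and the triad built there (F#-A-C#) is minor, so it is vi.

iii in D major; vi in A major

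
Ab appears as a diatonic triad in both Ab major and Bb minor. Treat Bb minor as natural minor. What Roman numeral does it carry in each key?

The scale of Ab major is Ab Bb C Db Eb F G; Ab is degree 1, and the triad built there (Ab-C-Eb) is major, so it is I.
The scale of Bb minor (natural minor) is Bb C Db Eb F Gb Ab; Ab is degree 7, and the triad built there (Ab-C-Eb) is major, so it is VII.

I in Ab major; VII in Bb minor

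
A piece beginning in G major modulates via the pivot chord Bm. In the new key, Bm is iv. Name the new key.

F♯ minor

The numeral iv denotes a minor triad on scale degree 4. With B on degree 4, the tonic of the new key is F♯.
Degree 4 carries a minor triad in minor keys, so the destination is F♯ minor.
Check: the diatonic triads of F♯ minor (natural minor) are F♯m (i), G♯dim (ii°), A (III), Bm (iv), C♯m (v), D (VI), E (VII) — Bm is indeed iv.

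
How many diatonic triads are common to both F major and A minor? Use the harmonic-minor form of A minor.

3

Diatonic triads of F major: F major (I), G minor (ii), A minor (iii), Bb major (IV), C major (V), D minor (vi), E diminished (vii°).
Diatonic triads of A minor (harmonic minor): A minor (i), B diminished (ii°), C augmented (III+), D minor (iv), E major (V), F major (VI), G# diminished (vii°).
Matching root and quality in both lists: F major, A minor, D minor.
That gives 3 common triads.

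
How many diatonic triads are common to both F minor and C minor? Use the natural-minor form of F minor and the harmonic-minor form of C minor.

Diatonic triads of F minor (natural minor): F minor (i), G diminished (ii°), A♭ major (III), B♭ minor (iv), C minor (v), D♭ major (VI), E♭ major (VII).
Diatonic triads of C minor (harmonic minor): C minor (i), D diminished (ii°), E♭ augmented (III+), F minor (iv), G major (V), A♭ major (VI), B diminished (vii°).
Matching root and quality in both lists: F minor, A♭ major, C minor.
That gives 3 common triads.

3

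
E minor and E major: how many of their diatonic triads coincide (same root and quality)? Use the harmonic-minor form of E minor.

2

Diatonic triads of E minor (harmonic minor): Em (i), F#dim (ii°), Gaug (III+), Am (iv), B (V), C (VI), D#dim (vii°).
Diatonic triads of E major: E (I), F#m (ii), G#m (iii), A (IV), B (V), C#m (vi), D#dim (vii°).
Matching root and quality in both lists: B, D#dim.
That gives 2 common triads.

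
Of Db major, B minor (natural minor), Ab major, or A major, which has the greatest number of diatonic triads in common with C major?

B minor

Triads of C major: C major (I), D minor (ii), E minor (iii), F major (IV), G major (V), A minor (vi), B diminished (vii°).
Db major shares 0: none.
B minor (natural minor) shares 2: Em, G.
Ab major shares 0: none.
A major shares 0: none.
The most common triads (2) are shared with B minor.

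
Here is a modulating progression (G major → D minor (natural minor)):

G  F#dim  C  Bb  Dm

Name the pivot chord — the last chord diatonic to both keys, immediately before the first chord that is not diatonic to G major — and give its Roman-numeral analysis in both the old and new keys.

C — IV in G major, VII in D minor

Chords diatonic to G major: G, Am, Bm, C, D, Em, F#dim.
Reading the progression, the first chord not in that set is Bb, so the modulation leaves G major there.
The chord immediately before Bb is C, which is diatonic to both keys: IV in G major and VII in D minor.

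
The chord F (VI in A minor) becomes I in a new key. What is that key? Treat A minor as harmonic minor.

The numeral I denotes a major triad on scale degree 1. With F on degree 1, the tonic of the new key is F.
Degree 1 carries a major triad in major keys, so the destination is F major.
Check: the diatonic triads of F major are F (I), Gm (ii), Am (iii), Bb (IV), C (V), Dm (vi), Edim (vii°) — F is indeed I.

F major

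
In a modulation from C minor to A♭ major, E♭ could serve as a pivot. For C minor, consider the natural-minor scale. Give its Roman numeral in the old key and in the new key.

The scale of C minor (natural minor) is C D E♭ F G A♭ B♭; E♭ is degree 3, and the triad built there (E♭-G-B♭) is major, so it is III.
The scale of A♭ major is A♭ B♭ C D♭ E♭ F G; E♭ is degree 5, and the triad built there (E♭-G-B♭) is major, so it is V.

III in C minor; V in A♭ major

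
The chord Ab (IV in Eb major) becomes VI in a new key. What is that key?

The numeral VI denotes a major triad on scale degree 6. With Ab on degree 6, the tonic of the new key is C.
Degree 6 carries a major triad in minor keys, so the destination is C minor.
Check: the diatonic triads of C minor (natural minor) are Cm (i), Ddim (ii°), Eb (III), Fm (iv), Gm (v), Ab (VI), Bb (VII) — Ab is indeed VI.

C minor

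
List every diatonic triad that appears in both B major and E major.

B, C#m, E, G#m

Triads in B major: B (I), C#m (ii), D#m (iii), E (IV), F# (V), G#m (vi), A#dim (vii°).
Triads in E major: E (I), F#m (ii), G#m (iii), A (IV), B (V), C#m (vi), D#dim (vii°).
Shared triads with their functions: B (I in B major, V in E major); C#m (ii in B major, vi in E major); E (IV in B major, I in E major); G#m (vi in B major, iii in E major).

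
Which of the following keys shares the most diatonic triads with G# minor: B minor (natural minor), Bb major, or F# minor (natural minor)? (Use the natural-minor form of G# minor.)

Triads of G# minor (natural minor): G# minor (i), A# diminished (ii°), B major (III), C# minor (iv), D# minor (v), E major (VI), F# major (VII).
B minor (natural minor) shares 0: none.
Bb major shares 0: none.
F# minor (natural minor) shares 2: C#m, E.
The most common triads (2) are shared with F# minor.

F# minor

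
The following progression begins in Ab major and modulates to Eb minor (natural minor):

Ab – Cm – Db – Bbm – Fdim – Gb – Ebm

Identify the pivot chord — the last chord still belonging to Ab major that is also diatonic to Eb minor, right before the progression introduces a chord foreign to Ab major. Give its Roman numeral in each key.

Chords diatonic to Ab major: Ab, Bbm, Cm, Db, Eb, Fm, Gdim.
Reading the progression, the first chord not in that set is Fdim, so the modulation leaves Ab major there.
The chord immediately before Fdim is Bbm, which is diatonic to both keys: ii in Ab major and v in Eb minor.

Bbm — ii in Ab major, v in Eb minor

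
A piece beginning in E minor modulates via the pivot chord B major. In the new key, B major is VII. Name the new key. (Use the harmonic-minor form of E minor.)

C♯ minor

The numeral VII denotes a major triad on scale degree 7. With B on degree 7, the tonic of the new key is C♯.
Degree 7 carries a major triad in natural-minor keys, so the destination is C♯ minor.
Check: the diatonic triads of C♯ minor (natural minor) are C♯m (i), D♯dim (ii°), E (III), F♯m (iv), G♯m (v), A (VI), B (VII) — B major is indeed VII.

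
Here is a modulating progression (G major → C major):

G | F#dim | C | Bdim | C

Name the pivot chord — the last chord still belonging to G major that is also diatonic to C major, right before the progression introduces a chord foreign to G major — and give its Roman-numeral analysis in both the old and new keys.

C — IV in G major, I in C major

Chords diatonic to G major: G, Am, Bm, C, D, Em, F#dim.
Reading the progression, the first chord not in that set is Bdim, so the modulation leaves G major there.
The chord immediately before Bdim is C, which is diatonic to both keys: IV in G major and I in C major.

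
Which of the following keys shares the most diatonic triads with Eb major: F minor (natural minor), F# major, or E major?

F minor

Triads of Eb major: Eb (I), Fm (ii), Gm (iii), Ab (IV), Bb (V), Cm (vi), Ddim (vii°).
F minor (natural minor) shares 4: Eb, Fm, Ab, Cm.
F# major shares 0: none.
E major shares 0: none.
The most common triads (4) are shared with F minor.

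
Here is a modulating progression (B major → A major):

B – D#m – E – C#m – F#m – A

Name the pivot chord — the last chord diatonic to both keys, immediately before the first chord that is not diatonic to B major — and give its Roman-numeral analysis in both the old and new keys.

Chords diatonic to B major: B, C#m, D#m, E, F#, G#m, A#dim.
Reading the progression, the first chord not in that set is F#m, so the modulation leaves B major there.
The chord immediately before F#m is C#m, which is diatonic to both keys: ii in B major and iii in A major.

C#m — ii in B major, iii in A major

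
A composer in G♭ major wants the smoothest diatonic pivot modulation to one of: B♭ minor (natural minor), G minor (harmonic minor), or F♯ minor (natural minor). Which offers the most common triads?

B♭ minor

Triads of G♭ major: G♭ (I), A♭m (ii), B♭m (iii), C♭ (IV), D♭ (V), E♭m (vi), Fdim (vii°).
B♭ minor (natural minor) shares 4: G♭, B♭m, D♭, E♭m.
G minor (harmonic minor) shares 0: none.
F♯ minor (natural minor) shares 0: none.
The most common triads (4) are shared with B♭ minor.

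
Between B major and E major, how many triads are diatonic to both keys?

Diatonic triads of B major: B major (I), C♯ minor (ii), D♯ minor (iii), E major (IV), F♯ major (V), G♯ minor (vi), A♯ diminished (vii°).
Diatonic triads of E major: E major (I), F♯ minor (ii), G♯ minor (iii), A major (IV), B major (V), C♯ minor (vi), D♯ diminished (vii°).
Matching root and quality in both lists: B major, C♯ minor, E major, G♯ minor.
That gives 4 common triads.

4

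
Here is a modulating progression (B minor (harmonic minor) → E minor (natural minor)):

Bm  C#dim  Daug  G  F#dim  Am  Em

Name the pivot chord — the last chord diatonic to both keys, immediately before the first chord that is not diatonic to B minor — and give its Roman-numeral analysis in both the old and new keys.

G — VI in B minor, III in E minor

Chords diatonic to B minor: Bm, C#dim, Daug, Em, F#, G, A#dim.
Reading the progression, the first chord not in that set is F#dim, so the modulation leaves B minor there.
The chord immediately before F#dim is G, which is diatonic to both keys: VI in B minor and III in E minor.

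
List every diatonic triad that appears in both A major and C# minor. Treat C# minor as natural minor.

A, C#m, E, F#m

Triads in A major: A major (I), B minor (ii), C# minor (iii), D major (IV), E major (V), F# minor (vi), G# diminished (vii°).
Triads in C# minor (natural minor): C# minor (i), D# diminished (ii°), E major (III), F# minor (iv), G# minor (v), A major (VI), B major (VII).
Shared triads with their functions: A major (I in A major, VI in C# minor); C# minor (iii in A major, i in C# minor); E major (V in A major, III in C# minor); F# minor (vi in A major, iv in C# minor).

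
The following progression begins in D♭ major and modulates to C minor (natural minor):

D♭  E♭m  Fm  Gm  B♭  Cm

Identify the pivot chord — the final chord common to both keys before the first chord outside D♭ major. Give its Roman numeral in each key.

Fm — iii in D♭ major, iv in C minor

Chords diatonic to D♭ major: D♭, E♭m, Fm, G♭, A♭, B♭m, Cdim.
Reading the progression, the first chord not in that set is Gm, so the modulation leaves D♭ major there.
The chord immediately before Gm is Fm, which is diatonic to both keys: iii in D♭ major and iv in C minor.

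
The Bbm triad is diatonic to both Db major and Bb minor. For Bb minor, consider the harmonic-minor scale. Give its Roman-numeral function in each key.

vi in Db major; i in Bb minor

The scale of Db major is Db Eb F Gb Ab Bb C; Bb is degree 6, and the triad built there (Bb-Db-F) is minor, so it is vi.
The scale of Bb minor (harmonic minor) is Bb C Db Eb F Gb A; Bb is degree 1, and the triad built there (Bb-Db-F) is minor, so it is i.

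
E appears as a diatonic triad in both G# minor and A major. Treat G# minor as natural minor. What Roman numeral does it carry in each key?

VI in G# minor; V in A major

The scale of G# minor (natural minor) is G# A# B C# D# E F#; E is degree 6, and the triad built there (E-G#-B) is major, so it is VI.
The scale of A major is A B C# D E F# G#; E is degree 5, and the triad built there (E-G#-B) is major, so it is V.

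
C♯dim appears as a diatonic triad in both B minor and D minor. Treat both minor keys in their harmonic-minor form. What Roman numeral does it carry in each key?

The scale of B minor (harmonic minor) is B C♯ D E F♯ G A♯; C♯ is degree 2, and the triad built there (C♯-E-G) is diminished, so it is ii°.
The scale of D minor (harmonic minor) is D E F G A B♭ C♯; C♯ is degree 7, and the triad built there (C♯-E-G) is diminished, so it is vii°.

ii° in B minor; vii° in D minor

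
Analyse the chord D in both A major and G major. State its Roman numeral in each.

The scale of A major is A B C# D E F# G#; D is degree 4, and the triad built there (D-F#-A) is major, so it is IV.
The scale of G major is G A B C D E F#; D is degree 5, and the triad built there (D-F#-A) is major, so it is V.

IV in A major; V in G major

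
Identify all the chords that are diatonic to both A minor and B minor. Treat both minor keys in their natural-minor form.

Em, G

Triads in A minor (natural minor): A minor (i), B diminished (ii°), C major (III), D minor (iv), E minor (v), F major (VI), G major (VII).
Triads in B minor (natural minor): B minor (i), C♯ diminished (ii°), D major (III), E minor (iv), F♯ minor (v), G major (VI), A major (VII).
Shared triads with their functions: E minor (v in A minor, iv in B minor); G major (VII in A minor, VI in B minor).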